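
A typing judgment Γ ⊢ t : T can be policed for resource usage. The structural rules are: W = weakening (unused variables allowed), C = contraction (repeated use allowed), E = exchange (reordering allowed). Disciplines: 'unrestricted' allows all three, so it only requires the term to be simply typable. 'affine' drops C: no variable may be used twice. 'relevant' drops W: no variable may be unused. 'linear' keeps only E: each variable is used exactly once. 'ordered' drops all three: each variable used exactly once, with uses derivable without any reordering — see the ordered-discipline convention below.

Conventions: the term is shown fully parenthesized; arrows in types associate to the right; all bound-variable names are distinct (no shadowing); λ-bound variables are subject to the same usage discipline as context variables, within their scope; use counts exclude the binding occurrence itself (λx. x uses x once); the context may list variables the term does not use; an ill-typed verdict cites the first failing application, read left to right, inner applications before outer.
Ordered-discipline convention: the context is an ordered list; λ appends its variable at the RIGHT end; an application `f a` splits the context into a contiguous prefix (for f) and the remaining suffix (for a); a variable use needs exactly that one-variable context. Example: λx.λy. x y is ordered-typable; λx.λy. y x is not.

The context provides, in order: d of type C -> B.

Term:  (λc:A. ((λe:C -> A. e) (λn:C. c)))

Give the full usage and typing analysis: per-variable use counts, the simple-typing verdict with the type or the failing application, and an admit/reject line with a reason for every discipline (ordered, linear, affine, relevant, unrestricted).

counts: d ×0, c (λ-bound) ×1, e (λ-bound) ×1, n (λ-bound) ×0
uses in reading order: e, c
typing: ✓ — A -> C -> A
ordered ✗ (d, n left unused)
linear ✗ (d, n left unused)
affine ✓ (d, c, e, n: no repeats, contraction unneeded)
relevant ✗ (d, n left unused)
unrestricted ✓ (simply typable at A -> C -> A; W, C, E all held)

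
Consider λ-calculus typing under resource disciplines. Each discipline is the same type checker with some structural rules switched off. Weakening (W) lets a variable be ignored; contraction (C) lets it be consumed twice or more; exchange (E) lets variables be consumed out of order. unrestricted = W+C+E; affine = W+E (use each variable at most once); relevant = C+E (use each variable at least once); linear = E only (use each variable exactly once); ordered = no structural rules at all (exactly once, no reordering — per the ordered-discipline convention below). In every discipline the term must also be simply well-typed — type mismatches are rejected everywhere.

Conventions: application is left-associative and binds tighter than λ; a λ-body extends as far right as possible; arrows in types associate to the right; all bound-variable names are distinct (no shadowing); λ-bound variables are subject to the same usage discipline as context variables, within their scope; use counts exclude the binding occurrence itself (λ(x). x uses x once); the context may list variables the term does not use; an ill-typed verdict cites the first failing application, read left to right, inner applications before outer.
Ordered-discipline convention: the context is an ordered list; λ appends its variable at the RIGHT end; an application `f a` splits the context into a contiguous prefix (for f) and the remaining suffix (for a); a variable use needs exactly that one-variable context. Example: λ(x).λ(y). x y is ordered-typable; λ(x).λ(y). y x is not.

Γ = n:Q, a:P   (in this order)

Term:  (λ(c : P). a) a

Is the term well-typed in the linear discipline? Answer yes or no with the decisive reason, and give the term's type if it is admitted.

no — a ×2 used more than once (contraction); n, c left unused
variable uses: n: 0×; a: 2×; c (λ-bound): 0×
uses in reading order: a, a
typing: ✓ — P
summary: ordered ✗, linear ✗, affine ✗, relevant ✗, unrestricted ✓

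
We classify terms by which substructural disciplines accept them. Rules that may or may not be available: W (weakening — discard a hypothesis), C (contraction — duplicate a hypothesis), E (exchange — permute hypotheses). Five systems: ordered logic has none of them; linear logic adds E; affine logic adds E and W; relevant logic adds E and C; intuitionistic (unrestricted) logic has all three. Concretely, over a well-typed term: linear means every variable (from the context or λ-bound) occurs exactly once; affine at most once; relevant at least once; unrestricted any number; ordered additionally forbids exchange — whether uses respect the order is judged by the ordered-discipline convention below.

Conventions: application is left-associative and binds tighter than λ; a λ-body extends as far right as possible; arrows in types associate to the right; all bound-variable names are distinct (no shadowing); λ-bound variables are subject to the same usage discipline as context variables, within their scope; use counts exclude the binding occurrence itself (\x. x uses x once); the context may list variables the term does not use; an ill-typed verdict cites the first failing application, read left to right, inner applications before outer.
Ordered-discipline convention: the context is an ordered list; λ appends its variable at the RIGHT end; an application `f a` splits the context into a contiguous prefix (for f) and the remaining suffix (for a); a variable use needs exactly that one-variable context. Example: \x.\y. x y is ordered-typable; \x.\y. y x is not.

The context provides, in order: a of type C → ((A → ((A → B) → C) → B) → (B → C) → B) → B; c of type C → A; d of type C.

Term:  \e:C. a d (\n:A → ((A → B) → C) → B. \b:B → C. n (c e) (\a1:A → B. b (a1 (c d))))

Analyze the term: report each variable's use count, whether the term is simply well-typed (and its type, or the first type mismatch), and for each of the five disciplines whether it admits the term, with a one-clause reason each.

use counts: a: 1×, c: 2×, d: 2×, e (λ-bound): 1×, n (λ-bound): 1×, b (λ-bound): 1×, a1 (λ-bound): 1×
use order (left to right): a, d, n, c, e, b, a1, c, d
typing: ✓ — C → B
ordered: ✗ — c ×2, d ×2 used more than once (contraction)
linear: ✗ — c ×2, d ×2 used more than once (contraction)
affine: ✗ — c ×2, d ×2 used more than once (contraction)
relevant: ✓ — every one of a, c, d, e, n, b, a1 appears
unrestricted: ✓ — simply typable at C → B; W, C, E all held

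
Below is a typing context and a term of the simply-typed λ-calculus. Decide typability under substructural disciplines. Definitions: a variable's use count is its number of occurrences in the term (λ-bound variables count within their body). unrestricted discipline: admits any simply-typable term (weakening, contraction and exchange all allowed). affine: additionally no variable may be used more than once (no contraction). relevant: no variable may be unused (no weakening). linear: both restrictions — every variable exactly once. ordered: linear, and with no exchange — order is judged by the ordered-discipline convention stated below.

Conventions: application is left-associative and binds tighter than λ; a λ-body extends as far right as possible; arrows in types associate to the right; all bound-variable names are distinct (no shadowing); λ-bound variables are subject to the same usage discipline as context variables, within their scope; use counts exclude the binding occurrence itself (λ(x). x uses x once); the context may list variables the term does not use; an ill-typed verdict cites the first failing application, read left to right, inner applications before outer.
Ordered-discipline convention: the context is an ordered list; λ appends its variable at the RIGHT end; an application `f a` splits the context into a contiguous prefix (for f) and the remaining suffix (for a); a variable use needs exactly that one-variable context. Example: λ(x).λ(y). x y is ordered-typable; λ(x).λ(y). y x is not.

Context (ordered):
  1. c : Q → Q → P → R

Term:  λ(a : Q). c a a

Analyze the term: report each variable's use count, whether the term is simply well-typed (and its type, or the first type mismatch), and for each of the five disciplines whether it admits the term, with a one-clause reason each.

counts: c: 1, a (λ-bound): 2
order of uses: c, a, a
typing: well-typed at Q → P → R
ordered ✗ (needs contraction — a ×2)
linear ✗ (needs contraction — a ×2)
affine ✗ (needs contraction — a ×2)
relevant ✓ (at least one use each (c, a))
unrestricted ✓ (simply typable at Q → P → R; W, C, E all held)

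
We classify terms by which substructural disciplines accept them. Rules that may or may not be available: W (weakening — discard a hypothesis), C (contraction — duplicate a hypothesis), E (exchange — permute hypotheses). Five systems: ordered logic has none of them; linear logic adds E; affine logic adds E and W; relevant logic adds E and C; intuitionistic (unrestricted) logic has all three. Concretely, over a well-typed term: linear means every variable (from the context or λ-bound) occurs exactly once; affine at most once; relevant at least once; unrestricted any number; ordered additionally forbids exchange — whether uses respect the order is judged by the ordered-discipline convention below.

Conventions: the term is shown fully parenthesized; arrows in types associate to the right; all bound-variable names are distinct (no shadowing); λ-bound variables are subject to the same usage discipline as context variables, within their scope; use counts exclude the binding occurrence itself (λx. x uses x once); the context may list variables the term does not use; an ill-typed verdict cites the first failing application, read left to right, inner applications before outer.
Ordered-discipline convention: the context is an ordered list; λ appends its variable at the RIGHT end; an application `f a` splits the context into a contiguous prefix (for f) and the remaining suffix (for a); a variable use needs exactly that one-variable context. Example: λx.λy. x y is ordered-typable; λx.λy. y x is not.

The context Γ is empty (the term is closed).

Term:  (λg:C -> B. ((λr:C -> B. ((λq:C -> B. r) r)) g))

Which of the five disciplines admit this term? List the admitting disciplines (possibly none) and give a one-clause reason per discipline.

admitting disciplines: unrestricted
usage: g (bound)=1, r (bound)=2, q (bound)=0
left-to-right use order: r, r, g
typing: well-typed at (C -> B) -> C -> B
ordered ✗ (r ×2 used more than once (contraction); q never used (weakening))
linear ✗ (r ×2 used more than once (contraction); q never used (weakening))
affine ✗ (r ×2 used more than once (contraction))
relevant ✗ (q never used (weakening))
unrestricted ✓ (simply typable at (C -> B) -> C -> B; W, C, E all held)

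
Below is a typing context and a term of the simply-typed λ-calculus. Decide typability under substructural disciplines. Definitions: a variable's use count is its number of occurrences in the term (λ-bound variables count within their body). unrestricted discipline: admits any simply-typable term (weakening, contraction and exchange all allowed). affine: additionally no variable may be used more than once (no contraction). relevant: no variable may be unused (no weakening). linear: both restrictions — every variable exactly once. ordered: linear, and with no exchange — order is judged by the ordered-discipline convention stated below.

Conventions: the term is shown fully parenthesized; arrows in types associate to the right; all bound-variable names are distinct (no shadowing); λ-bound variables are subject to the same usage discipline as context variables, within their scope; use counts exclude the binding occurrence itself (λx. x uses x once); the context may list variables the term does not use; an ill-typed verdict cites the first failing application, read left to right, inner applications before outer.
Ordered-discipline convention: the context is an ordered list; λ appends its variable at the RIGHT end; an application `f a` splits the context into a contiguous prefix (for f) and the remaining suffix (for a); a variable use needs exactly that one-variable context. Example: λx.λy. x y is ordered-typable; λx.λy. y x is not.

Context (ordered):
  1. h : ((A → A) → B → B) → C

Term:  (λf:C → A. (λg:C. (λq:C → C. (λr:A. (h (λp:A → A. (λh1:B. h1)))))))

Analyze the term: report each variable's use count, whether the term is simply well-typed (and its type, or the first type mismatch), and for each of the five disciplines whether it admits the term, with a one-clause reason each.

variable uses: h=1, f (λ-bound)=0, g (λ-bound)=0, q (λ-bound)=0, r (λ-bound)=0, p (λ-bound)=0, h1 (λ-bound)=1
order of uses: h, h1
typing: the term checks, with type (C → A) → C → (C → C) → A → C
ordered: ✗ — unused: f, g, q, r, p — weakening required
linear: ✗ — unused: f, g, q, r, p — weakening required
affine: ✓ — none of h, f, g, q, r, p, h1 used more than once
relevant: ✗ — unused: f, g, q, r, p — weakening required
unrestricted: ✓ — type-checks ((C → A) → C → (C → C) → A → C) and nothing is barred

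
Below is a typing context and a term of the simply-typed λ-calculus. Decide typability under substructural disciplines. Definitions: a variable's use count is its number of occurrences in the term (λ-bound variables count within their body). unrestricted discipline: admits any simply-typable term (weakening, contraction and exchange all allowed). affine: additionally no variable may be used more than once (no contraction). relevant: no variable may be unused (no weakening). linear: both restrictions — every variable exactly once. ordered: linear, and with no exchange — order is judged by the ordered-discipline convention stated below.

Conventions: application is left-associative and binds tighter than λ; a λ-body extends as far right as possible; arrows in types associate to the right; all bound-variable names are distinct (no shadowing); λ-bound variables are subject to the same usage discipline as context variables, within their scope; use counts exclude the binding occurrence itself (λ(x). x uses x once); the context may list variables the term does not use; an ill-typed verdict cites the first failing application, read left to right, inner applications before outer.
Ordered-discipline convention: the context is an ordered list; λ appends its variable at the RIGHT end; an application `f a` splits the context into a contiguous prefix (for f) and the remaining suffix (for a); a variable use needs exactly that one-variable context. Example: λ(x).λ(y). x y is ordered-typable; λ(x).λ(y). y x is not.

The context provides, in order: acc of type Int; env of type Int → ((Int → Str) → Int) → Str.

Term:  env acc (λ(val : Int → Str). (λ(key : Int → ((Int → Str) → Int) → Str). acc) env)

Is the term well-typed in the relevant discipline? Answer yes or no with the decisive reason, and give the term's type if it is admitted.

no — val, key never used (weakening)
use counts: acc=2; env=2; val (λ-bound)=0; key (λ-bound)=0
left-to-right use order: env, acc, acc, env
typing: the term checks, with type Str
summary: ordered ✗ · linear ✗ · affine ✗ · relevant ✗ · unrestricted ✓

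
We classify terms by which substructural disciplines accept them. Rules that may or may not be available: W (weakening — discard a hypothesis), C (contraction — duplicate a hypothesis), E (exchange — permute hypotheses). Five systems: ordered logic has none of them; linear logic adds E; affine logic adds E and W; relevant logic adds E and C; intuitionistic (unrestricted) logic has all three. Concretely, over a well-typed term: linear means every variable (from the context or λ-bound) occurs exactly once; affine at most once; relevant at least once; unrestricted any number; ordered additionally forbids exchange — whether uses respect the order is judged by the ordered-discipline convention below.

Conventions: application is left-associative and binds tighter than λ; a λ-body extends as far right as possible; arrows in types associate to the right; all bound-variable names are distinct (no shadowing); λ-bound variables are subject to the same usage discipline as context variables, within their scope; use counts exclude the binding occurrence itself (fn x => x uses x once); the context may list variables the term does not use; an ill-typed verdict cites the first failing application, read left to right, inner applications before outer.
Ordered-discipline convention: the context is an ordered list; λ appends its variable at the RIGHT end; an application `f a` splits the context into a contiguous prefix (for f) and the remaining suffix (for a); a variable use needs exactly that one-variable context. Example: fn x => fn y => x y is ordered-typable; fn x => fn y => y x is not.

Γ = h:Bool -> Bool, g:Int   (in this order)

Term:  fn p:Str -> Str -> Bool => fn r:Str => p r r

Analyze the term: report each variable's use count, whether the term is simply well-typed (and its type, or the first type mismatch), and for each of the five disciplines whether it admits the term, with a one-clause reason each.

use counts: h: 0, g: 0, p (λ-bound): 1, r (λ-bound): 2
left-to-right use order: p, r, r
typing: well-typed at (Str -> Str -> Bool) -> Str -> Bool
ordered: ✗, repeated use of r ×2; unused: h, g — weakening required
linear: ✗, repeated use of r ×2; unused: h, g — weakening required
affine: ✗, repeated use of r ×2
relevant: ✗, unused: h, g — weakening required
unrestricted: ✓, typability at (Str -> Str -> Bool) -> Str -> Bool is all that's needed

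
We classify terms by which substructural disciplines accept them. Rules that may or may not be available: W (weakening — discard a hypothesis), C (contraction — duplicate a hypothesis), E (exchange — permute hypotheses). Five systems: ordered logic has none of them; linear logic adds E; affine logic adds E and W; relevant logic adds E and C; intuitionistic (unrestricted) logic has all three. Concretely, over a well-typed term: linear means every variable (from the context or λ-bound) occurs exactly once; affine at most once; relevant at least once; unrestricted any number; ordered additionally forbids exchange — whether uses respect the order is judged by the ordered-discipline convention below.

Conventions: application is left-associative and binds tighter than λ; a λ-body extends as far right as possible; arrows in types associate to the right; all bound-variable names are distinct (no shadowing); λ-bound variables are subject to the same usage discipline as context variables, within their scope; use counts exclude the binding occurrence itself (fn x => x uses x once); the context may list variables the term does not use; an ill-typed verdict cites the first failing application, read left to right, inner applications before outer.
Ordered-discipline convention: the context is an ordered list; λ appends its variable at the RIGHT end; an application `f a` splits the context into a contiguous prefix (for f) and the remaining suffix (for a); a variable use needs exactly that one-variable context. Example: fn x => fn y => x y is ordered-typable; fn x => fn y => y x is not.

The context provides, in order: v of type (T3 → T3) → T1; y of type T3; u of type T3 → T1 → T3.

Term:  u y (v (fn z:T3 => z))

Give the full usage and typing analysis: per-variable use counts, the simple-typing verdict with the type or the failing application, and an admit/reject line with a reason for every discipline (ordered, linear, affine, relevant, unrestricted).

variable uses: v: 1; y: 1; u: 1; z [bound]: 1
use order (left to right): u, y, v, z
typing: the term checks, with type T3
ordered ✗ (no contiguous prefix/suffix split fits u, y, v, z)
linear ✓ (single use per variable (v, y, u, z))
affine ✓ (at most one use each (v, y, u, z))
relevant ✓ (every one of v, y, u, z appears)
unrestricted ✓ (type-checks (T3) and nothing is barred)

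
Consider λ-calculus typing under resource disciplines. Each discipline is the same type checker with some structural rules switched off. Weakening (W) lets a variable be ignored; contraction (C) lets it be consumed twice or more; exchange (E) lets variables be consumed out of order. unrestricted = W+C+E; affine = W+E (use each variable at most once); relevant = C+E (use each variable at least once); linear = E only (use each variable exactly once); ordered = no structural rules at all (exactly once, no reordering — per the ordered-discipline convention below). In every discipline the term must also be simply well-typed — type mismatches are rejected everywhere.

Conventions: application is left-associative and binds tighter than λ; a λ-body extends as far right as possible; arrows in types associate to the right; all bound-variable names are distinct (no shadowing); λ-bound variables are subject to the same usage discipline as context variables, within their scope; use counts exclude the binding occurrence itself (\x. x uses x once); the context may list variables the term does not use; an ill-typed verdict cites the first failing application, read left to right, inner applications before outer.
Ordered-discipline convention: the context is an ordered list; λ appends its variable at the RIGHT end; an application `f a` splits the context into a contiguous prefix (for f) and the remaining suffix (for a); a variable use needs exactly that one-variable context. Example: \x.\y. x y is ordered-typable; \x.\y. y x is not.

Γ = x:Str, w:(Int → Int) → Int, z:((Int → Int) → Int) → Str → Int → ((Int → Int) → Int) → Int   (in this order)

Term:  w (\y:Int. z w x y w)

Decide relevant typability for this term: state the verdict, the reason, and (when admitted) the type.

yes — none of x, w, z, y goes unused; term : Int
usage: x ×1; w ×3; z ×1; y (λ-bound) ×1
left-to-right use order: w, z, w, x, y, w
typing: well-typed at Int
all disciplines: ordered ✗ | linear ✗ | affine ✗ | relevant ✓ | unrestricted ✓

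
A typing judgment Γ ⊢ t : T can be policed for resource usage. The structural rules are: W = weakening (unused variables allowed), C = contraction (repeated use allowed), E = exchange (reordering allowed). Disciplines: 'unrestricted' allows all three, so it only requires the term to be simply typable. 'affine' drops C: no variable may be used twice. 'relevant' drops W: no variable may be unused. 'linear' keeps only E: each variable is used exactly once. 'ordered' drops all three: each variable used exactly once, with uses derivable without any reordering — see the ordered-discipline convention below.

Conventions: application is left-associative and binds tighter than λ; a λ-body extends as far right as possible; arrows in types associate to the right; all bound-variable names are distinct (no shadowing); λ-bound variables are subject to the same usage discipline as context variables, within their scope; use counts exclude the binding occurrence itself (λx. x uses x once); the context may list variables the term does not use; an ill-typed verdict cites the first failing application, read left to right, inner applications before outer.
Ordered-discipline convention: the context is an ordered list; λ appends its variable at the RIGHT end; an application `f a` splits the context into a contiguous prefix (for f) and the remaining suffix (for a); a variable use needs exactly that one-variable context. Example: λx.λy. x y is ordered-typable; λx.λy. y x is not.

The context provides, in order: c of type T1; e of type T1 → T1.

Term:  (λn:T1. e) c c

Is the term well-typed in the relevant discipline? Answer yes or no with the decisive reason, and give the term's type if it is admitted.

no — n left unused
variable uses: c: 2; e: 1; n (bound): 0
uses in reading order: e, c, c
typing: ✓ — T1
across the five disciplines: ordered ✗; linear ✗; affine ✗; relevant ✗; unrestricted ✓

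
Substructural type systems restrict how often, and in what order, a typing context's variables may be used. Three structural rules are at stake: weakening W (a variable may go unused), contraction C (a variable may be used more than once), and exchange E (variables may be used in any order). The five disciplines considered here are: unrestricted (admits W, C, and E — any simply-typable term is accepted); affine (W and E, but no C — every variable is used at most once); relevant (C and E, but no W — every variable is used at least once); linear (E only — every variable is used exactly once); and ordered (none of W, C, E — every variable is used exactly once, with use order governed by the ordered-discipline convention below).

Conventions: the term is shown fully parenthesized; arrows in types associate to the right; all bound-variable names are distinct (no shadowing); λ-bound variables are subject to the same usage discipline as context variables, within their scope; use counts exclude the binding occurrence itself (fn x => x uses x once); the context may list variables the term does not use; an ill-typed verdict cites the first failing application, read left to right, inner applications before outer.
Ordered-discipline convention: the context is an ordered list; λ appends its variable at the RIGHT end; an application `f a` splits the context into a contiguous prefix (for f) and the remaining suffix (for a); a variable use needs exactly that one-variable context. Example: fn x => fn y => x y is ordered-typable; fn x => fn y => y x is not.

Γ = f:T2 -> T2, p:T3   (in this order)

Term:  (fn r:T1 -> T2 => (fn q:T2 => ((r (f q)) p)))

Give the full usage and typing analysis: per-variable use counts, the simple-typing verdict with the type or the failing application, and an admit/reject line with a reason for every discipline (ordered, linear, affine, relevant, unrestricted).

usage: f=1; p=1; r (λ-bound)=1; q (λ-bound)=1
uses in reading order: r, f, q, p
typing: ill-typed: an argument T2 mismatches the expected T1
ordered: ✗ — the type mismatch rejects it
linear: ✗ — not simply typable
affine: ✗ — fails simple typing
relevant: ✗ — a type mismatch blocks all five
unrestricted: ✗ — the type mismatch rejects it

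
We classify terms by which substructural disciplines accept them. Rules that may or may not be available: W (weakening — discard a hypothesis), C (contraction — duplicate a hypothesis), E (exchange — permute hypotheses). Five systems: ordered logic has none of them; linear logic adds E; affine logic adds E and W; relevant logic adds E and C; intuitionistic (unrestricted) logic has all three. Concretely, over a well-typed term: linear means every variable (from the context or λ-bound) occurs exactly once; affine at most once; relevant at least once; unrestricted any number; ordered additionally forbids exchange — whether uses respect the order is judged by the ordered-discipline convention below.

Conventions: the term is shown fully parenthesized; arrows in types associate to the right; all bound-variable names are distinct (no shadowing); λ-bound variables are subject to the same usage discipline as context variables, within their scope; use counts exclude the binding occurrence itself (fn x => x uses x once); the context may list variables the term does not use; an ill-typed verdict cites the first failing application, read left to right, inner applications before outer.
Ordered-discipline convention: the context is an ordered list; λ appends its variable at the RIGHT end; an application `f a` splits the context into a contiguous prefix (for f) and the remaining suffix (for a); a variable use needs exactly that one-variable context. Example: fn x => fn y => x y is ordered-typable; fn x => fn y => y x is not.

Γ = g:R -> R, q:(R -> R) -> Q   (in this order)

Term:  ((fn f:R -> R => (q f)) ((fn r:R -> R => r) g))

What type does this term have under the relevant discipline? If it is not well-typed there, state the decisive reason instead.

term : Q
use counts: g: 1, q: 1, f (bound): 1, r (bound): 1
use order (left to right): q, f, r, g
typing: the term checks, with type Q
all disciplines: ordered ✗, linear ✓, affine ✓, relevant ✓, unrestricted ✓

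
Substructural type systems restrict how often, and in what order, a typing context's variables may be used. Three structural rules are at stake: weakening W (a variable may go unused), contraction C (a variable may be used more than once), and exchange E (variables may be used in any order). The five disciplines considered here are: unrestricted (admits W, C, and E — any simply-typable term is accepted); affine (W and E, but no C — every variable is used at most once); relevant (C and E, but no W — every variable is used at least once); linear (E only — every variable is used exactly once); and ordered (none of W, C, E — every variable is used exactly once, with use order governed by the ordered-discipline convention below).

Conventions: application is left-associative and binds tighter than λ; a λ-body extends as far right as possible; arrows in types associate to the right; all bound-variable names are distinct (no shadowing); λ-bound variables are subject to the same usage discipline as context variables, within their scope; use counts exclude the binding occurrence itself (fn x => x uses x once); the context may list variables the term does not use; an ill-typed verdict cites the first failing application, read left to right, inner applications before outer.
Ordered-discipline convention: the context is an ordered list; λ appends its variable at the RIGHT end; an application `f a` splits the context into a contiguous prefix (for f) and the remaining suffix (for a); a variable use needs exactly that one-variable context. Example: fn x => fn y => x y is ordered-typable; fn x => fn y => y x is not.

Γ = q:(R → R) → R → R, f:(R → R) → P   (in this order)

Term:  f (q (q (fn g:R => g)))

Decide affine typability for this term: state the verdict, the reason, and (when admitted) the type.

no — q ×2 used more than once (contraction)
counts: q=2; f=1; g [bound]=1
use order (left to right): f, q, q, g
typing: the term checks, with type P
per-discipline verdicts: ordered ✗; linear ✗; affine ✗; relevant ✓; unrestricted ✓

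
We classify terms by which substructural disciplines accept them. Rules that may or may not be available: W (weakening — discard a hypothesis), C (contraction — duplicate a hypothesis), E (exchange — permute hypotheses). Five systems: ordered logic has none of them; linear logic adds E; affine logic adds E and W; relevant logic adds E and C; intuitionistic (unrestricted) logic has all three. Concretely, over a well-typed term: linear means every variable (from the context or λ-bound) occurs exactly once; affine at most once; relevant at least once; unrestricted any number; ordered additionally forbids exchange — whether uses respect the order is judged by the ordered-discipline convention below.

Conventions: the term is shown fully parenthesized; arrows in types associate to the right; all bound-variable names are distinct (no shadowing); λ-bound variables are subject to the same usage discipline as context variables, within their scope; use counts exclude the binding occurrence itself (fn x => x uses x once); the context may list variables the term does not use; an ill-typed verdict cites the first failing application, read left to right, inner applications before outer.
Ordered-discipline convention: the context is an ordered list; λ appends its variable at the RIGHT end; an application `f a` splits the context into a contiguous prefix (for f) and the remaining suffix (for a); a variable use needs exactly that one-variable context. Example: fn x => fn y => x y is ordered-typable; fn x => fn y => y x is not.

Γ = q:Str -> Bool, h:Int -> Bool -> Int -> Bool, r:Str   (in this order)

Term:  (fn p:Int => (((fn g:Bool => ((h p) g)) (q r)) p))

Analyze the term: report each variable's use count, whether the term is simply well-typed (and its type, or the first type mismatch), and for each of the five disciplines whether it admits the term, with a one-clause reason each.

usage: q=1, h=1, r=1, p (bound)=2, g (bound)=1
uses in reading order: h, p, g, q, r, p
typing: well-typed — term : Int -> Bool
ordered: ✗ — p ×2 used more than once (contraction)
linear: ✗ — p ×2 used more than once (contraction)
affine: ✗ — p ×2 used more than once (contraction)
relevant: ✓ — every one of q, h, r, p, g appears
unrestricted: ✓ — type-checks (Int -> Bool) and nothing is barred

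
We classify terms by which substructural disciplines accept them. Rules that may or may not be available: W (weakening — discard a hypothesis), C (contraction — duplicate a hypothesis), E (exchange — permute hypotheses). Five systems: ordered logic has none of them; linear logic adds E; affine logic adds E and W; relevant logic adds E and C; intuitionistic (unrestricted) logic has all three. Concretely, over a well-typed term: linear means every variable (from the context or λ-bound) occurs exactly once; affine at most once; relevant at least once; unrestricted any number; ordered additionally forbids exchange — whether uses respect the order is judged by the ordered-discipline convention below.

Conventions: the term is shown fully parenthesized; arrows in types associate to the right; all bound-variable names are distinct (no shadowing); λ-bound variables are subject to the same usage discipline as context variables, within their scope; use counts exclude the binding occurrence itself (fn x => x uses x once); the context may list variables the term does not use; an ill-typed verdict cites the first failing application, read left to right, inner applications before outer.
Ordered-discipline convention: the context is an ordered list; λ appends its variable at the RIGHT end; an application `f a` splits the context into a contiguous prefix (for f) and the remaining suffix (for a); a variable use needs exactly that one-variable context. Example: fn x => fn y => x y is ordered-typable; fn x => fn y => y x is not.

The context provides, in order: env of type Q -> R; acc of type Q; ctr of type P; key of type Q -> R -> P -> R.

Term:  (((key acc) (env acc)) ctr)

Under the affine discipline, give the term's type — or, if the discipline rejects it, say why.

not well-typed under affine — uses contraction: acc ×2
use counts: env ×1, acc ×2, ctr ×1, key ×1
use order (left to right): key, acc, env, acc, ctr
typing: well-typed — term : R
across the five disciplines: ordered ✗; linear ✗; affine ✗; relevant ✓; unrestricted ✓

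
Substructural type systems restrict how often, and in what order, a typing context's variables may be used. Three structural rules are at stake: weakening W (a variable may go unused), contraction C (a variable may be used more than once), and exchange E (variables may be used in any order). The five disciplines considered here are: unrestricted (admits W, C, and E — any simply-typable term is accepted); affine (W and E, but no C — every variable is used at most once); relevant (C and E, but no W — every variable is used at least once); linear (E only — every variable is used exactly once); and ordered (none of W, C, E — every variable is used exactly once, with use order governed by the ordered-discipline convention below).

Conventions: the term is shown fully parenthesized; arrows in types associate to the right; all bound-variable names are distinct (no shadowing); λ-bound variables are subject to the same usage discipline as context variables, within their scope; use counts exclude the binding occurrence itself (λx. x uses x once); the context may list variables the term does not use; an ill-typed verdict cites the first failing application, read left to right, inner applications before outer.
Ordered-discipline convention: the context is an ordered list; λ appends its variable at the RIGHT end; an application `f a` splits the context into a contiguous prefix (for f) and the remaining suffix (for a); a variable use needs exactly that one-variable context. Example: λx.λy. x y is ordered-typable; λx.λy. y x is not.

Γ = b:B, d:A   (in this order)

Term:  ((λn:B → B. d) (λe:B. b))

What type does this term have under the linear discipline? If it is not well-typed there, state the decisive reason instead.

not well-typed under linear — n, e left unused
variable uses: b: 1; d: 1; n [bound]: 0; e [bound]: 0
order of uses: d, b
typing: well-typed — term : A
all disciplines: ordered ✗ · linear ✗ · affine ✓ · relevant ✗ · unrestricted ✓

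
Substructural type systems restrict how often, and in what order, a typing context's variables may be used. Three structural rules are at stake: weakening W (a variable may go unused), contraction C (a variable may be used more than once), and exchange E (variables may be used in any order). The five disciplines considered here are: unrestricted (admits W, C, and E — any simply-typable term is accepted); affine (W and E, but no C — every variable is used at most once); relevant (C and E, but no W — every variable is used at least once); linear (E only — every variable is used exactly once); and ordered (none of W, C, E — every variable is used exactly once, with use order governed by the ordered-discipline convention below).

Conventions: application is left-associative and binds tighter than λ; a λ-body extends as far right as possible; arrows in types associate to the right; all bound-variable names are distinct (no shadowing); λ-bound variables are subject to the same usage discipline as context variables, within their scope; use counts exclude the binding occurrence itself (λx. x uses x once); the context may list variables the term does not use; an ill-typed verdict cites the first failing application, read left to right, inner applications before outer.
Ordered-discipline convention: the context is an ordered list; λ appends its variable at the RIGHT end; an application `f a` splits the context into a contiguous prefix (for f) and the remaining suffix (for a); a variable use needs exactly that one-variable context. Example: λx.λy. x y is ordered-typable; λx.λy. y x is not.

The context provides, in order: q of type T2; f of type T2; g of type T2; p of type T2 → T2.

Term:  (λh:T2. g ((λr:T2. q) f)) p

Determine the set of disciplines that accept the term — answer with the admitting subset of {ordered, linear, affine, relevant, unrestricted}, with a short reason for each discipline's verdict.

accepted by: none
variable uses: q: 1, f: 1, g: 1, p: 1, h (bound): 0, r (bound): 0
order of uses: g, q, f, p
typing: ill-typed: non-function type T2 applied to an argument
ordered ✗ (the type mismatch rejects it)
linear ✗ (not simply typable)
affine ✗ (fails simple typing)
relevant ✗ (a type mismatch blocks all five)
unrestricted ✗ (the type mismatch rejects it)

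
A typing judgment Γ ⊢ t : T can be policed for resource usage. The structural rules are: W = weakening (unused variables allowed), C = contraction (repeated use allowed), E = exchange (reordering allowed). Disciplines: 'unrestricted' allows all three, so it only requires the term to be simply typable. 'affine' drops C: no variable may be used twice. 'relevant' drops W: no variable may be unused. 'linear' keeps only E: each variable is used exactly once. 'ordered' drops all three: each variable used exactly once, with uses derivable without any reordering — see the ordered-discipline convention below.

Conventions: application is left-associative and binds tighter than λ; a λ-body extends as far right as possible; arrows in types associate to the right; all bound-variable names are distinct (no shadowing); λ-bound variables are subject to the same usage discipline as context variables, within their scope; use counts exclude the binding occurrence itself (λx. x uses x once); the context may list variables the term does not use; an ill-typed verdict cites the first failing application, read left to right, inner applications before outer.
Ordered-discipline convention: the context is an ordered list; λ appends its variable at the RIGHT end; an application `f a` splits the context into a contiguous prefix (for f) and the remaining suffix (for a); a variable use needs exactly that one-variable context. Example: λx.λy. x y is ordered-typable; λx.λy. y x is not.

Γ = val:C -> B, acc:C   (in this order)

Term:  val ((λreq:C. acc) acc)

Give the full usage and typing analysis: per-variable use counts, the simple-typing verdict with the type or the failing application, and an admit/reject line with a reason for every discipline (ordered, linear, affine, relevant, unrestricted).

usage: val: 1, acc: 2, req [bound]: 0
order of uses: val, acc, acc
typing: the term checks, with type B
ordered: ✗ — acc ×2 used more than once (contraction); unused: req — weakening required
linear: ✗ — acc ×2 used more than once (contraction); unused: req — weakening required
affine: ✗ — acc ×2 used more than once (contraction)
relevant: ✗ — unused: req — weakening required
unrestricted: ✓ — typability at B is all that's needed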